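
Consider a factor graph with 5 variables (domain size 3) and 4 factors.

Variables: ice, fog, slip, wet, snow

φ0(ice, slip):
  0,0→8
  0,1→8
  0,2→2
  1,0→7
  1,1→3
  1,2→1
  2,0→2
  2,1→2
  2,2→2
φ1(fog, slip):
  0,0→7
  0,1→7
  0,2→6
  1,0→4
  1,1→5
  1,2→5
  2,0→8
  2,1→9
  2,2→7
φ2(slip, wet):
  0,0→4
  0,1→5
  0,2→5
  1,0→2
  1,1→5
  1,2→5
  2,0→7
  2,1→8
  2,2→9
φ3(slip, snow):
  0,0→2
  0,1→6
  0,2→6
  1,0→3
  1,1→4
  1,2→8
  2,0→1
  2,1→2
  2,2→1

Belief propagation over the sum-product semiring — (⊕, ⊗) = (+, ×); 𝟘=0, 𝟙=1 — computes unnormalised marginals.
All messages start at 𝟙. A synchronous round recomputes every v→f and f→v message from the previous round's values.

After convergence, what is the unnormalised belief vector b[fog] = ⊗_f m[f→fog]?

init: all messages = 𝟙 over 3 values
r1 m[φ0→ice] = [18, 11, 6]
r1 m[φ0→slip] = [17, 13, 5]
r1 m[φ1→fog] = [20, 14, 24]
r1 m[φ1→slip] = [19, 21, 18]
r1 m[φ2→slip] = [14, 12, 24]
r1 m[φ2→wet] = [13, 18, 19]
r1 m[φ3→slip] = [14, 15, 4]
r1 m[φ3→snow] = [6, 12, 15]
r1 m[ice→φ0] = [1, 1, 1]
r1 m[fog→φ1] = [1, 1, 1]
r1 m[slip→φ0] = [1, 1, 1]
r1 m[slip→φ1] = [1, 1, 1]
r1 m[slip→φ2] = [1, 1, 1]
r1 m[slip→φ3] = [1, 1, 1]
r1 m[wet→φ2] = [1, 1, 1]
r1 m[snow→φ3] = [1, 1, 1]
r2 m[φ0→ice] = [18, 11, 6]
r2 m[φ0→slip] = [17, 13, 5]
r2 m[φ1→fog] = [20, 14, 24]
r2 m[φ1→slip] = [19, 21, 18]
r2 m[φ2→slip] = [14, 12, 24]
r2 m[φ2→wet] = [13, 18, 19]
r2 m[φ3→slip] = [14, 15, 4]
r2 m[φ3→snow] = [6, 12, 15]
r2 m[ice→φ0] = [1, 1, 1]
r2 m[fog→φ1] = [1, 1, 1]
r2 m[slip→φ0] = [3724, 3780, 1728]
r2 m[slip→φ1] = [3332, 2340, 480]
r2 m[slip→φ2] = [4522, 4095, 360]
r2 m[slip→φ3] = [4522, 3276, 2160]
r2 m[wet→φ2] = [1, 1, 1]
r2 m[snow→φ3] = [1, 1, 1]
r3 m[φ0→ice] = [63488, 39136, 18464]
r3 m[φ0→slip] = [17, 13, 5]
r3 m[φ1→fog] = [42584, 27428, 51076]
r3 m[φ1→slip] = [19, 21, 18]
r3 m[φ2→slip] = [14, 12, 24]
r3 m[φ2→wet] = [28798, 45965, 46325]
r3 m[φ3→slip] = [14, 15, 4]
r3 m[φ3→snow] = [21032, 44556, 55500]
r3 m[ice→φ0] = [1, 1, 1]
r3 m[fog→φ1] = [1, 1, 1]
r3 m[slip→φ0] = [3724, 3780, 1728]
r3 m[slip→φ1] = [3332, 2340, 480]
r3 m[slip→φ2] = [4522, 4095, 360]
r3 m[slip→φ3] = [4522, 3276, 2160]
r3 m[wet→φ2] = [1, 1, 1]
r3 m[snow→φ3] = [1, 1, 1]
r4 m[φ0→ice] = [63488, 39136, 18464]
r4 m[φ0→slip] = [17, 13, 5]
r4 m[φ1→fog] = [42584, 27428, 51076]
r4 m[φ1→slip] = [19, 21, 18]
r4 m[φ2→slip] = [14, 12, 24]
r4 m[φ2→wet] = [28798, 45965, 46325]
r4 m[φ3→slip] = [14, 15, 4]
r4 m[φ3→snow] = [21032, 44556, 55500]
r4 m[ice→φ0] = [1, 1, 1]
r4 m[fog→φ1] = [1, 1, 1]
r4 m[slip→φ0] = [3724, 3780, 1728]
r4 m[slip→φ1] = [3332, 2340, 480]
r4 m[slip→φ2] = [4522, 4095, 360]
r4 m[slip→φ3] = [4522, 3276, 2160]
r4 m[wet→φ2] = [1, 1, 1]
r4 m[snow→φ3] = [1, 1, 1]
fixed point reached at round 4
b[fog] = ⊗ incoming = [42584, 27428, 51076]

b[fog] = [42584, 27428, 51076]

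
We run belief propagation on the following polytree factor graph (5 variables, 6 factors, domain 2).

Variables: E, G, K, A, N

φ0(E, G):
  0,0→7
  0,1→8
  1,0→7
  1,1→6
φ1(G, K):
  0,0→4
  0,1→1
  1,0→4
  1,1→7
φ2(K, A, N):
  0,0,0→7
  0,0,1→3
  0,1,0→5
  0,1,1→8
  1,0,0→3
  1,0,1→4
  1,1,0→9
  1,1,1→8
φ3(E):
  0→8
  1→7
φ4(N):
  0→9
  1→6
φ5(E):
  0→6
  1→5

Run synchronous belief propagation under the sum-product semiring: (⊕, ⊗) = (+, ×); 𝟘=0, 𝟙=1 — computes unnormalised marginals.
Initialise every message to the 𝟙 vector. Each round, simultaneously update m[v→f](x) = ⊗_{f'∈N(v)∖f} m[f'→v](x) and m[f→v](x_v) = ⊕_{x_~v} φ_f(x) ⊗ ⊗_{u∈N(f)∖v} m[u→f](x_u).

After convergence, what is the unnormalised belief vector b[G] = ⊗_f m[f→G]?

b[G] = [508956, 1161864]

init: all messages = 𝟙 over 2 values
r1 m[φ0→E] = [15, 13]
r1 m[φ0→G] = [14, 14]
r1 m[φ1→G] = [5, 11]
r1 m[φ1→K] = [8, 8]
r1 m[φ2→K] = [23, 24]
r1 m[φ2→A] = [17, 30]
r1 m[φ2→N] = [24, 23]
r1 m[φ3→E] = [8, 7]
r1 m[φ4→N] = [9, 6]
r1 m[φ5→E] = [6, 5]
r1 m[E→φ0] = [1, 1]
r1 m[E→φ3] = [1, 1]
r1 m[E→φ5] = [1, 1]
r1 m[G→φ0] = [1, 1]
r1 m[G→φ1] = [1, 1]
r1 m[K→φ1] = [1, 1]
r1 m[K→φ2] = [1, 1]
r1 m[A→φ2] = [1, 1]
r1 m[N→φ2] = [1, 1]
r1 m[N→φ4] = [1, 1]
r2 m[φ0→E] = [15, 13]
r2 m[φ0→G] = [14, 14]
r2 m[φ1→G] = [5, 11]
r2 m[φ1→K] = [8, 8]
r2 m[φ2→K] = [23, 24]
r2 m[φ2→A] = [17, 30]
r2 m[φ2→N] = [24, 23]
r2 m[φ3→E] = [8, 7]
r2 m[φ4→N] = [9, 6]
r2 m[φ5→E] = [6, 5]
r2 m[E→φ0] = [48, 35]
r2 m[E→φ3] = [90, 65]
r2 m[E→φ5] = [120, 91]
r2 m[G→φ0] = [5, 11]
r2 m[G→φ1] = [14, 14]
r2 m[K→φ1] = [23, 24]
r2 m[K→φ2] = [8, 8]
r2 m[A→φ2] = [1, 1]
r2 m[N→φ2] = [9, 6]
r2 m[N→φ4] = [24, 23]
r3 m[φ0→E] = [123, 101]
r3 m[φ0→G] = [581, 594]
r3 m[φ1→G] = [116, 260]
r3 m[φ1→K] = [112, 112]
r3 m[φ2→K] = [174, 180]
r3 m[φ2→A] = [1056, 1776]
r3 m[φ2→N] = [192, 184]
r3 m[φ3→E] = [8, 7]
r3 m[φ4→N] = [9, 6]
r3 m[φ5→E] = [6, 5]
r3 m[E→φ0] = [48, 35]
r3 m[E→φ3] = [90, 65]
r3 m[E→φ5] = [120, 91]
r3 m[G→φ0] = [5, 11]
r3 m[G→φ1] = [14, 14]
r3 m[K→φ1] = [23, 24]
r3 m[K→φ2] = [8, 8]
r3 m[A→φ2] = [1, 1]
r3 m[N→φ2] = [9, 6]
r3 m[N→φ4] = [24, 23]
r4 m[φ0→E] = [123, 101]
r4 m[φ0→G] = [581, 594]
r4 m[φ1→G] = [116, 260]
r4 m[φ1→K] = [112, 112]
r4 m[φ2→K] = [174, 180]
r4 m[φ2→A] = [1056, 1776]
r4 m[φ2→N] = [192, 184]
r4 m[φ3→E] = [8, 7]
r4 m[φ4→N] = [9, 6]
r4 m[φ5→E] = [6, 5]
r4 m[E→φ0] = [48, 35]
r4 m[E→φ3] = [738, 505]
r4 m[E→φ5] = [984, 707]
r4 m[G→φ0] = [116, 260]
r4 m[G→φ1] = [581, 594]
r4 m[K→φ1] = [174, 180]
r4 m[K→φ2] = [112, 112]
r4 m[A→φ2] = [1, 1]
r4 m[N→φ2] = [9, 6]
r4 m[N→φ4] = [192, 184]
r5 m[φ0→E] = [2892, 2372]
r5 m[φ0→G] = [581, 594]
r5 m[φ1→G] = [876, 1956]
r5 m[φ1→K] = [4700, 4739]
r5 m[φ2→K] = [174, 180]
r5 m[φ2→A] = [14784, 24864]
r5 m[φ2→N] = [2688, 2576]
r5 m[φ3→E] = [8, 7]
r5 m[φ4→N] = [9, 6]
r5 m[φ5→E] = [6, 5]
r5 m[E→φ0] = [48, 35]
r5 m[E→φ3] = [738, 505]
r5 m[E→φ5] = [984, 707]
r5 m[G→φ0] = [116, 260]
r5 m[G→φ1] = [581, 594]
r5 m[K→φ1] = [174, 180]
r5 m[K→φ2] = [112, 112]
r5 m[A→φ2] = [1, 1]
r5 m[N→φ2] = [9, 6]
r5 m[N→φ4] = [192, 184]
r6 m[φ0→E] = [2892, 2372]
r6 m[φ0→G] = [581, 594]
r6 m[φ1→G] = [876, 1956]
r6 m[φ1→K] = [4700, 4739]
r6 m[φ2→K] = [174, 180]
r6 m[φ2→A] = [14784, 24864]
r6 m[φ2→N] = [2688, 2576]
r6 m[φ3→E] = [8, 7]
r6 m[φ4→N] = [9, 6]
r6 m[φ5→E] = [6, 5]
r6 m[E→φ0] = [48, 35]
r6 m[E→φ3] = [17352, 11860]
r6 m[E→φ5] = [23136, 16604]
r6 m[G→φ0] = [876, 1956]
r6 m[G→φ1] = [581, 594]
r6 m[K→φ1] = [174, 180]
r6 m[K→φ2] = [4700, 4739]
r6 m[A→φ2] = [1, 1]
r6 m[N→φ2] = [9, 6]
r6 m[N→φ4] = [2688, 2576]
r7 m[φ0→E] = [21780, 17868]
r7 m[φ0→G] = [581, 594]
r7 m[φ1→G] = [876, 1956]
r7 m[φ1→K] = [4700, 4739]
r7 m[φ2→K] = [174, 180]
r7 m[φ2→A] = [622389, 1048431]
r7 m[φ2→N] = [113268, 108568]
r7 m[φ3→E] = [8, 7]
r7 m[φ4→N] = [9, 6]
r7 m[φ5→E] = [6, 5]
r7 m[E→φ0] = [48, 35]
r7 m[E→φ3] = [17352, 11860]
r7 m[E→φ5] = [23136, 16604]
r7 m[G→φ0] = [876, 1956]
r7 m[G→φ1] = [581, 594]
r7 m[K→φ1] = [174, 180]
r7 m[K→φ2] = [4700, 4739]
r7 m[A→φ2] = [1, 1]
r7 m[N→φ2] = [9, 6]
r7 m[N→φ4] = [2688, 2576]
r8 m[φ0→E] = [21780, 17868]
r8 m[φ0→G] = [581, 594]
r8 m[φ1→G] = [876, 1956]
r8 m[φ1→K] = [4700, 4739]
r8 m[φ2→K] = [174, 180]
r8 m[φ2→A] = [622389, 1048431]
r8 m[φ2→N] = [113268, 108568]
r8 m[φ3→E] = [8, 7]
r8 m[φ4→N] = [9, 6]
r8 m[φ5→E] = [6, 5]
r8 m[E→φ0] = [48, 35]
r8 m[E→φ3] = [130680, 89340]
r8 m[E→φ5] = [174240, 125076]
r8 m[G→φ0] = [876, 1956]
r8 m[G→φ1] = [581, 594]
r8 m[K→φ1] = [174, 180]
r8 m[K→φ2] = [4700, 4739]
r8 m[A→φ2] = [1, 1]
r8 m[N→φ2] = [9, 6]
r8 m[N→φ4] = [113268, 108568]
r9 m[φ0→E] = [21780, 17868]
r9 m[φ0→G] = [581, 594]
r9 m[φ1→G] = [876, 1956]
r9 m[φ1→K] = [4700, 4739]
r9 m[φ2→K] = [174, 180]
r9 m[φ2→A] = [622389, 1048431]
r9 m[φ2→N] = [113268, 108568]
r9 m[φ3→E] = [8, 7]
r9 m[φ4→N] = [9, 6]
r9 m[φ5→E] = [6, 5]
r9 m[E→φ0] = [48, 35]
r9 m[E→φ3] = [130680, 89340]
r9 m[E→φ5] = [174240, 125076]
r9 m[G→φ0] = [876, 1956]
r9 m[G→φ1] = [581, 594]
r9 m[K→φ1] = [174, 180]
r9 m[K→φ2] = [4700, 4739]
r9 m[A→φ2] = [1, 1]
r9 m[N→φ2] = [9, 6]
r9 m[N→φ4] = [113268, 108568]
fixed point reached at round 9
b[G] = ⊗ incoming = [508956, 1161864]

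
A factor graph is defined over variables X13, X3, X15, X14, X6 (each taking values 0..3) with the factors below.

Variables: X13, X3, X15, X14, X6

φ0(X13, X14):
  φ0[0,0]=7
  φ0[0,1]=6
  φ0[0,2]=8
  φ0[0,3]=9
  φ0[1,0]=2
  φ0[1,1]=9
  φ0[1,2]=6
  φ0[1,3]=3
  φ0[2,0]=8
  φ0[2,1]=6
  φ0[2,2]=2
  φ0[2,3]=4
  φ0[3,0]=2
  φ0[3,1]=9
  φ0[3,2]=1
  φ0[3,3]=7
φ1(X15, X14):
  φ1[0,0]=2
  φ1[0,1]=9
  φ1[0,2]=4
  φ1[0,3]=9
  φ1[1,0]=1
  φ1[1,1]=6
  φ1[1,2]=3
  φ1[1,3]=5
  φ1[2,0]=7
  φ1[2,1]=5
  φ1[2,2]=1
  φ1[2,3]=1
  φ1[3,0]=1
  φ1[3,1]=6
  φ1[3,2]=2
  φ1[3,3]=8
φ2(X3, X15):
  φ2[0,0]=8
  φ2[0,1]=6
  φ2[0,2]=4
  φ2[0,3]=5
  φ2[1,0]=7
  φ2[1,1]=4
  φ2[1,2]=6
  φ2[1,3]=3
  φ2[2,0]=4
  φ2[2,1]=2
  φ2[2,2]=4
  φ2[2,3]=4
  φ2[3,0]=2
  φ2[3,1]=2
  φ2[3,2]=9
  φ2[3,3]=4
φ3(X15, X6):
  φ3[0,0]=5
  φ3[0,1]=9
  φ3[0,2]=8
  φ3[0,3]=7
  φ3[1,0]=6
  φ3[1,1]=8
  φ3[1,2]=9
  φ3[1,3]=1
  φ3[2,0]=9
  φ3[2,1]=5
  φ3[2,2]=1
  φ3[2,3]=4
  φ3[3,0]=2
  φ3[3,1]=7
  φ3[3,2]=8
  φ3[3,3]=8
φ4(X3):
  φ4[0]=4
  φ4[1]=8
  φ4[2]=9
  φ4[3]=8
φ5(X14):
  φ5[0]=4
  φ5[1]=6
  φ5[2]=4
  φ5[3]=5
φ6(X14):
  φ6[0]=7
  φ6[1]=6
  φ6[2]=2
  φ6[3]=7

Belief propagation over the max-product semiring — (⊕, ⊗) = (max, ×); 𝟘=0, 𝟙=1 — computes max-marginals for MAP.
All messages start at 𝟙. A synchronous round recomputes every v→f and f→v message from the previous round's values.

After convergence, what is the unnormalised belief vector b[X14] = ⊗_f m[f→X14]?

b[X14] = [1016064, 1469664, 129024, 1428840]

init: all messages = 𝟙 over 4 values
r1 m[φ0→X13] = [9, 9, 8, 9]
r1 m[φ0→X14] = [8, 9, 8, 9]
r1 m[φ1→X15] = [9, 6, 7, 8]
r1 m[φ1→X14] = [7, 9, 4, 9]
r1 m[φ2→X3] = [8, 7, 4, 9]
r1 m[φ2→X15] = [8, 6, 9, 5]
r1 m[φ3→X15] = [9, 9, 9, 8]
r1 m[φ3→X6] = [9, 9, 9, 8]
r1 m[φ4→X3] = [4, 8, 9, 8]
r1 m[φ5→X14] = [4, 6, 4, 5]
r1 m[φ6→X14] = [7, 6, 2, 7]
r1 m[X13→φ0] = [1, 1, 1, 1]
r1 m[X3→φ2] = [1, 1, 1, 1]
r1 m[X3→φ4] = [1, 1, 1, 1]
r1 m[X15→φ1] = [1, 1, 1, 1]
r1 m[X15→φ2] = [1, 1, 1, 1]
r1 m[X15→φ3] = [1, 1, 1, 1]
r1 m[X14→φ0] = [1, 1, 1, 1]
r1 m[X14→φ1] = [1, 1, 1, 1]
r1 m[X14→φ5] = [1, 1, 1, 1]
r1 m[X14→φ6] = [1, 1, 1, 1]
r1 m[X6→φ3] = [1, 1, 1, 1]
r2 m[φ0→X13] = [9, 9, 8, 9]
r2 m[φ0→X14] = [8, 9, 8, 9]
r2 m[φ1→X15] = [9, 6, 7, 8]
r2 m[φ1→X14] = [7, 9, 4, 9]
r2 m[φ2→X3] = [8, 7, 4, 9]
r2 m[φ2→X15] = [8, 6, 9, 5]
r2 m[φ3→X15] = [9, 9, 9, 8]
r2 m[φ3→X6] = [9, 9, 9, 8]
r2 m[φ4→X3] = [4, 8, 9, 8]
r2 m[φ5→X14] = [4, 6, 4, 5]
r2 m[φ6→X14] = [7, 6, 2, 7]
r2 m[X13→φ0] = [1, 1, 1, 1]
r2 m[X3→φ2] = [4, 8, 9, 8]
r2 m[X3→φ4] = [8, 7, 4, 9]
r2 m[X15→φ1] = [72, 54, 81, 40]
r2 m[X15→φ2] = [81, 54, 63, 64]
r2 m[X15→φ3] = [72, 36, 63, 40]
r2 m[X14→φ0] = [196, 324, 32, 315]
r2 m[X14→φ1] = [224, 324, 64, 315]
r2 m[X14→φ5] = [392, 486, 64, 567]
r2 m[X14→φ6] = [224, 486, 128, 405]
r2 m[X6→φ3] = [1, 1, 1, 1]
r3 m[φ0→X13] = [2835, 2916, 1944, 2916]
r3 m[φ0→X14] = [8, 9, 8, 9]
r3 m[φ1→X15] = [2916, 1944, 1620, 2520]
r3 m[φ1→X14] = [567, 648, 288, 648]
r3 m[φ2→X3] = [648, 567, 324, 567]
r3 m[φ2→X15] = [56, 32, 72, 36]
r3 m[φ3→X15] = [9, 9, 9, 8]
r3 m[φ3→X6] = [567, 648, 576, 504]
r3 m[φ4→X3] = [4, 8, 9, 8]
r3 m[φ5→X14] = [4, 6, 4, 5]
r3 m[φ6→X14] = [7, 6, 2, 7]
r3 m[X13→φ0] = [1, 1, 1, 1]
r3 m[X3→φ2] = [4, 8, 9, 8]
r3 m[X3→φ4] = [8, 7, 4, 9]
r3 m[X15→φ1] = [72, 54, 81, 40]
r3 m[X15→φ2] = [81, 54, 63, 64]
r3 m[X15→φ3] = [72, 36, 63, 40]
r3 m[X14→φ0] = [196, 324, 32, 315]
r3 m[X14→φ1] = [224, 324, 64, 315]
r3 m[X14→φ5] = [392, 486, 64, 567]
r3 m[X14→φ6] = [224, 486, 128, 405]
r3 m[X6→φ3] = [1, 1, 1, 1]
r4 m[φ0→X13] = [2835, 2916, 1944, 2916]
r4 m[φ0→X14] = [8, 9, 8, 9]
r4 m[φ1→X15] = [2916, 1944, 1620, 2520]
r4 m[φ1→X14] = [567, 648, 288, 648]
r4 m[φ2→X3] = [648, 567, 324, 567]
r4 m[φ2→X15] = [56, 32, 72, 36]
r4 m[φ3→X15] = [9, 9, 9, 8]
r4 m[φ3→X6] = [567, 648, 576, 504]
r4 m[φ4→X3] = [4, 8, 9, 8]
r4 m[φ5→X14] = [4, 6, 4, 5]
r4 m[φ6→X14] = [7, 6, 2, 7]
r4 m[X13→φ0] = [1, 1, 1, 1]
r4 m[X3→φ2] = [4, 8, 9, 8]
r4 m[X3→φ4] = [648, 567, 324, 567]
r4 m[X15→φ1] = [504, 288, 648, 288]
r4 m[X15→φ2] = [26244, 17496, 14580, 20160]
r4 m[X15→φ3] = [163296, 62208, 116640, 90720]
r4 m[X14→φ0] = [15876, 23328, 2304, 22680]
r4 m[X14→φ1] = [224, 324, 64, 315]
r4 m[X14→φ5] = [31752, 34992, 4608, 40824]
r4 m[X14→φ6] = [18144, 34992, 9216, 29160]
r4 m[X6→φ3] = [1, 1, 1, 1]
r5 m[φ0→X13] = [204120, 209952, 139968, 209952]
r5 m[φ0→X14] = [8, 9, 8, 9]
r5 m[φ1→X15] = [2916, 1944, 1620, 2520]
r5 m[φ1→X14] = [4536, 4536, 2016, 4536]
r5 m[φ2→X3] = [209952, 183708, 104976, 131220]
r5 m[φ2→X15] = [56, 32, 72, 36]
r5 m[φ3→X15] = [9, 9, 9, 8]
r5 m[φ3→X6] = [1049760, 1469664, 1306368, 1143072]
r5 m[φ4→X3] = [4, 8, 9, 8]
r5 m[φ5→X14] = [4, 6, 4, 5]
r5 m[φ6→X14] = [7, 6, 2, 7]
r5 m[X13→φ0] = [1, 1, 1, 1]
r5 m[X3→φ2] = [4, 8, 9, 8]
r5 m[X3→φ4] = [648, 567, 324, 567]
r5 m[X15→φ1] = [504, 288, 648, 288]
r5 m[X15→φ2] = [26244, 17496, 14580, 20160]
r5 m[X15→φ3] = [163296, 62208, 116640, 90720]
r5 m[X14→φ0] = [15876, 23328, 2304, 22680]
r5 m[X14→φ1] = [224, 324, 64, 315]
r5 m[X14→φ5] = [31752, 34992, 4608, 40824]
r5 m[X14→φ6] = [18144, 34992, 9216, 29160]
r5 m[X6→φ3] = [1, 1, 1, 1]
r6 m[φ0→X13] = [204120, 209952, 139968, 209952]
r6 m[φ0→X14] = [8, 9, 8, 9]
r6 m[φ1→X15] = [2916, 1944, 1620, 2520]
r6 m[φ1→X14] = [4536, 4536, 2016, 4536]
r6 m[φ2→X3] = [209952, 183708, 104976, 131220]
r6 m[φ2→X15] = [56, 32, 72, 36]
r6 m[φ3→X15] = [9, 9, 9, 8]
r6 m[φ3→X6] = [1049760, 1469664, 1306368, 1143072]
r6 m[φ4→X3] = [4, 8, 9, 8]
r6 m[φ5→X14] = [4, 6, 4, 5]
r6 m[φ6→X14] = [7, 6, 2, 7]
r6 m[X13→φ0] = [1, 1, 1, 1]
r6 m[X3→φ2] = [4, 8, 9, 8]
r6 m[X3→φ4] = [209952, 183708, 104976, 131220]
r6 m[X15→φ1] = [504, 288, 648, 288]
r6 m[X15→φ2] = [26244, 17496, 14580, 20160]
r6 m[X15→φ3] = [163296, 62208, 116640, 90720]
r6 m[X14→φ0] = [127008, 163296, 16128, 158760]
r6 m[X14→φ1] = [224, 324, 64, 315]
r6 m[X14→φ5] = [254016, 244944, 32256, 285768]
r6 m[X14→φ6] = [145152, 244944, 64512, 204120]
r6 m[X6→φ3] = [1, 1, 1, 1]
r7 m[φ0→X13] = [1428840, 1469664, 1016064, 1469664]
r7 m[φ0→X14] = [8, 9, 8, 9]
r7 m[φ1→X15] = [2916, 1944, 1620, 2520]
r7 m[φ1→X14] = [4536, 4536, 2016, 4536]
r7 m[φ2→X3] = [209952, 183708, 104976, 131220]
r7 m[φ2→X15] = [56, 32, 72, 36]
r7 m[φ3→X15] = [9, 9, 9, 8]
r7 m[φ3→X6] = [1049760, 1469664, 1306368, 1143072]
r7 m[φ4→X3] = [4, 8, 9, 8]
r7 m[φ5→X14] = [4, 6, 4, 5]
r7 m[φ6→X14] = [7, 6, 2, 7]
r7 m[X13→φ0] = [1, 1, 1, 1]
r7 m[X3→φ2] = [4, 8, 9, 8]
r7 m[X3→φ4] = [209952, 183708, 104976, 131220]
r7 m[X15→φ1] = [504, 288, 648, 288]
r7 m[X15→φ2] = [26244, 17496, 14580, 20160]
r7 m[X15→φ3] = [163296, 62208, 116640, 90720]
r7 m[X14→φ0] = [127008, 163296, 16128, 158760]
r7 m[X14→φ1] = [224, 324, 64, 315]
r7 m[X14→φ5] = [254016, 244944, 32256, 285768]
r7 m[X14→φ6] = [145152, 244944, 64512, 204120]
r7 m[X6→φ3] = [1, 1, 1, 1]
r8 m[φ0→X13] = [1428840, 1469664, 1016064, 1469664]
r8 m[φ0→X14] = [8, 9, 8, 9]
r8 m[φ1→X15] = [2916, 1944, 1620, 2520]
r8 m[φ1→X14] = [4536, 4536, 2016, 4536]
r8 m[φ2→X3] = [209952, 183708, 104976, 131220]
r8 m[φ2→X15] = [56, 32, 72, 36]
r8 m[φ3→X15] = [9, 9, 9, 8]
r8 m[φ3→X6] = [1049760, 1469664, 1306368, 1143072]
r8 m[φ4→X3] = [4, 8, 9, 8]
r8 m[φ5→X14] = [4, 6, 4, 5]
r8 m[φ6→X14] = [7, 6, 2, 7]
r8 m[X13→φ0] = [1, 1, 1, 1]
r8 m[X3→φ2] = [4, 8, 9, 8]
r8 m[X3→φ4] = [209952, 183708, 104976, 131220]
r8 m[X15→φ1] = [504, 288, 648, 288]
r8 m[X15→φ2] = [26244, 17496, 14580, 20160]
r8 m[X15→φ3] = [163296, 62208, 116640, 90720]
r8 m[X14→φ0] = [127008, 163296, 16128, 158760]
r8 m[X14→φ1] = [224, 324, 64, 315]
r8 m[X14→φ5] = [254016, 244944, 32256, 285768]
r8 m[X14→φ6] = [145152, 244944, 64512, 204120]
r8 m[X6→φ3] = [1, 1, 1, 1]
fixed point reached at round 8
b[X14] = ⊗ incoming = [1016064, 1469664, 129024, 1428840]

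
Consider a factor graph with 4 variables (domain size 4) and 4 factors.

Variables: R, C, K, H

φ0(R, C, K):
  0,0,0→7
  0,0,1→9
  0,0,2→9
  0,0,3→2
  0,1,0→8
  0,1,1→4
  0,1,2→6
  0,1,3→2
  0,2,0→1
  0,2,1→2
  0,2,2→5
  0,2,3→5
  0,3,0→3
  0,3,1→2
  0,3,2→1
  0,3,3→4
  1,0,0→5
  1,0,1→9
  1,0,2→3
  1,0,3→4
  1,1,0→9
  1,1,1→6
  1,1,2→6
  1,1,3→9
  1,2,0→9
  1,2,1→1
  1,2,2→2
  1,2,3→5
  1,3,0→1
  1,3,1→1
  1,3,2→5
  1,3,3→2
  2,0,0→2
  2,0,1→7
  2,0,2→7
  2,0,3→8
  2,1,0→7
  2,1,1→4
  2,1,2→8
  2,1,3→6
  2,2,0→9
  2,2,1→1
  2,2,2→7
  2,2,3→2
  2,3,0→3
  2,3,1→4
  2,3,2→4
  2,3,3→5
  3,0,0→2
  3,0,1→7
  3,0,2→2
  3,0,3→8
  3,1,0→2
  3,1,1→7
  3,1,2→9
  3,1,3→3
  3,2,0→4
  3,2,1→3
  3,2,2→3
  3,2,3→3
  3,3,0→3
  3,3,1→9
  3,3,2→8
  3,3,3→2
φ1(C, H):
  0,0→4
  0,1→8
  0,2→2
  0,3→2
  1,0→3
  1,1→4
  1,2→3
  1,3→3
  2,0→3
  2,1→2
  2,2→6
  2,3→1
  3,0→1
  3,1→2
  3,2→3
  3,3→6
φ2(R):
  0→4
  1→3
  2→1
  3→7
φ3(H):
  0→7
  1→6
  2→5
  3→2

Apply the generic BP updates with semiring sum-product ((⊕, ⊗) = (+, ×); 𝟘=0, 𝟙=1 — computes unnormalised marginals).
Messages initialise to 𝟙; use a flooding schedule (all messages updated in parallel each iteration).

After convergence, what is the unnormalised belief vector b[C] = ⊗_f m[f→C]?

b[C] = [29520, 22572, 13845, 10902]

init: all messages = 𝟙 over 4 values
r1 m[φ0→R] = [70, 77, 84, 75]
r1 m[φ0→C] = [91, 96, 62, 57]
r1 m[φ0→K] = [75, 76, 85, 70]
r1 m[φ1→C] = [16, 13, 12, 12]
r1 m[φ1→H] = [11, 16, 14, 12]
r1 m[φ2→R] = [4, 3, 1, 7]
r1 m[φ3→H] = [7, 6, 5, 2]
r1 m[R→φ0] = [1, 1, 1, 1]
r1 m[R→φ2] = [1, 1, 1, 1]
r1 m[C→φ0] = [1, 1, 1, 1]
r1 m[C→φ1] = [1, 1, 1, 1]
r1 m[K→φ0] = [1, 1, 1, 1]
r1 m[H→φ1] = [1, 1, 1, 1]
r1 m[H→φ3] = [1, 1, 1, 1]
r2 m[φ0→R] = [70, 77, 84, 75]
r2 m[φ0→C] = [91, 96, 62, 57]
r2 m[φ0→K] = [75, 76, 85, 70]
r2 m[φ1→C] = [16, 13, 12, 12]
r2 m[φ1→H] = [11, 16, 14, 12]
r2 m[φ2→R] = [4, 3, 1, 7]
r2 m[φ3→H] = [7, 6, 5, 2]
r2 m[R→φ0] = [4, 3, 1, 7]
r2 m[R→φ2] = [70, 77, 84, 75]
r2 m[C→φ0] = [16, 13, 12, 12]
r2 m[C→φ1] = [91, 96, 62, 57]
r2 m[K→φ0] = [1, 1, 1, 1]
r2 m[H→φ1] = [7, 6, 5, 2]
r2 m[H→φ3] = [11, 16, 14, 12]
r3 m[φ0→R] = [968, 1038, 1129, 997]
r3 m[φ0→C] = [328, 342, 213, 237]
r3 m[φ0→K] = [3268, 4367, 4121, 3338]
r3 m[φ1→C] = [90, 66, 65, 46]
r3 m[φ1→H] = [895, 1350, 1013, 874]
r3 m[φ2→R] = [4, 3, 1, 7]
r3 m[φ3→H] = [7, 6, 5, 2]
r3 m[R→φ0] = [4, 3, 1, 7]
r3 m[R→φ2] = [70, 77, 84, 75]
r3 m[C→φ0] = [16, 13, 12, 12]
r3 m[C→φ1] = [91, 96, 62, 57]
r3 m[K→φ0] = [1, 1, 1, 1]
r3 m[H→φ1] = [7, 6, 5, 2]
r3 m[H→φ3] = [11, 16, 14, 12]
r4 m[φ0→R] = [968, 1038, 1129, 997]
r4 m[φ0→C] = [328, 342, 213, 237]
r4 m[φ0→K] = [3268, 4367, 4121, 3338]
r4 m[φ1→C] = [90, 66, 65, 46]
r4 m[φ1→H] = [895, 1350, 1013, 874]
r4 m[φ2→R] = [4, 3, 1, 7]
r4 m[φ3→H] = [7, 6, 5, 2]
r4 m[R→φ0] = [4, 3, 1, 7]
r4 m[R→φ2] = [968, 1038, 1129, 997]
r4 m[C→φ0] = [90, 66, 65, 46]
r4 m[C→φ1] = [328, 342, 213, 237]
r4 m[K→φ0] = [1, 1, 1, 1]
r4 m[H→φ1] = [7, 6, 5, 2]
r4 m[H→φ3] = [895, 1350, 1013, 874]
r5 m[φ0→R] = [5055, 5389, 5781, 4953]
r5 m[φ0→C] = [328, 342, 213, 237]
r5 m[φ0→K] = [16804, 22185, 20542, 17308]
r5 m[φ1→C] = [90, 66, 65, 46]
r5 m[φ1→H] = [3214, 4892, 3671, 3317]
r5 m[φ2→R] = [4, 3, 1, 7]
r5 m[φ3→H] = [7, 6, 5, 2]
r5 m[R→φ0] = [4, 3, 1, 7]
r5 m[R→φ2] = [968, 1038, 1129, 997]
r5 m[C→φ0] = [90, 66, 65, 46]
r5 m[C→φ1] = [328, 342, 213, 237]
r5 m[K→φ0] = [1, 1, 1, 1]
r5 m[H→φ1] = [7, 6, 5, 2]
r5 m[H→φ3] = [895, 1350, 1013, 874]
r6 m[φ0→R] = [5055, 5389, 5781, 4953]
r6 m[φ0→C] = [328, 342, 213, 237]
r6 m[φ0→K] = [16804, 22185, 20542, 17308]
r6 m[φ1→C] = [90, 66, 65, 46]
r6 m[φ1→H] = [3214, 4892, 3671, 3317]
r6 m[φ2→R] = [4, 3, 1, 7]
r6 m[φ3→H] = [7, 6, 5, 2]
r6 m[R→φ0] = [4, 3, 1, 7]
r6 m[R→φ2] = [5055, 5389, 5781, 4953]
r6 m[C→φ0] = [90, 66, 65, 46]
r6 m[C→φ1] = [328, 342, 213, 237]
r6 m[K→φ0] = [1, 1, 1, 1]
r6 m[H→φ1] = [7, 6, 5, 2]
r6 m[H→φ3] = [3214, 4892, 3671, 3317]
r7 m[φ0→R] = [5055, 5389, 5781, 4953]
r7 m[φ0→C] = [328, 342, 213, 237]
r7 m[φ0→K] = [16804, 22185, 20542, 17308]
r7 m[φ1→C] = [90, 66, 65, 46]
r7 m[φ1→H] = [3214, 4892, 3671, 3317]
r7 m[φ2→R] = [4, 3, 1, 7]
r7 m[φ3→H] = [7, 6, 5, 2]
r7 m[R→φ0] = [4, 3, 1, 7]
r7 m[R→φ2] = [5055, 5389, 5781, 4953]
r7 m[C→φ0] = [90, 66, 65, 46]
r7 m[C→φ1] = [328, 342, 213, 237]
r7 m[K→φ0] = [1, 1, 1, 1]
r7 m[H→φ1] = [7, 6, 5, 2]
r7 m[H→φ3] = [3214, 4892, 3671, 3317]
fixed point reached at round 7
b[C] = ⊗ incoming = [29520, 22572, 13845, 10902]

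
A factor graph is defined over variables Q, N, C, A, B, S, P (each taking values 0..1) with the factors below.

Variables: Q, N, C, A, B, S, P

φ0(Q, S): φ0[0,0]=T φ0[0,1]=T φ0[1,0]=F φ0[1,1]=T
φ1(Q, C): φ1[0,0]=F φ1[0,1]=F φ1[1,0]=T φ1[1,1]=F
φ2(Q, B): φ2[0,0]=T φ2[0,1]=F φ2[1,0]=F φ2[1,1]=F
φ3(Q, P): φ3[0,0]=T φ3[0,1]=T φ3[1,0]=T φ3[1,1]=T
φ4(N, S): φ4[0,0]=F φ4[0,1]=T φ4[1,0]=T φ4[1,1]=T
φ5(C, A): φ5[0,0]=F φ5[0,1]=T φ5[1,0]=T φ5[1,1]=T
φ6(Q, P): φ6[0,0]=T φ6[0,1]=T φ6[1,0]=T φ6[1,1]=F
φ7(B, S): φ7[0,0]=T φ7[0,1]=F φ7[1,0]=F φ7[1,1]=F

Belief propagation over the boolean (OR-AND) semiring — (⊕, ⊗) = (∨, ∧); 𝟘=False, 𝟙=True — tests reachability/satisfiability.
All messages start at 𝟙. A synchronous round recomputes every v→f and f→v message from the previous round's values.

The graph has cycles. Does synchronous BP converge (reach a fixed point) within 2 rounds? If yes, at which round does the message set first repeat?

init: all messages = 𝟙 over 2 values
r1 m[φ0→Q] = [T, T]
r1 m[φ0→S] = [T, T]
r1 m[φ1→Q] = [F, T]
r1 m[φ1→C] = [T, F]
r1 m[φ2→Q] = [T, F]
r1 m[φ2→B] = [T, F]
r1 m[φ3→Q] = [T, T]
r1 m[φ3→P] = [T, T]
r1 m[φ4→N] = [T, T]
r1 m[φ4→S] = [T, T]
r1 m[φ5→C] = [T, T]
r1 m[φ5→A] = [T, T]
r1 m[φ6→Q] = [T, T]
r1 m[φ6→P] = [T, T]
r1 m[φ7→B] = [T, F]
r1 m[φ7→S] = [T, F]
r1 m[Q→φ0] = [T, T]
r1 m[Q→φ1] = [T, T]
r1 m[Q→φ2] = [T, T]
r1 m[Q→φ3] = [T, T]
r1 m[Q→φ6] = [T, T]
r1 m[N→φ4] = [T, T]
r1 m[C→φ1] = [T, T]
r1 m[C→φ5] = [T, T]
r1 m[A→φ5] = [T, T]
r1 m[B→φ2] = [T, T]
r1 m[B→φ7] = [T, T]
r1 m[S→φ0] = [T, T]
r1 m[S→φ4] = [T, T]
r1 m[S→φ7] = [T, T]
r1 m[P→φ3] = [T, T]
r1 m[P→φ6] = [T, T]
r2 m[φ0→Q] = [T, T]
r2 m[φ0→S] = [T, T]
r2 m[φ1→Q] = [F, T]
r2 m[φ1→C] = [T, F]
r2 m[φ2→Q] = [T, F]
r2 m[φ2→B] = [T, F]
r2 m[φ3→Q] = [T, T]
r2 m[φ3→P] = [T, T]
r2 m[φ4→N] = [T, T]
r2 m[φ4→S] = [T, T]
r2 m[φ5→C] = [T, T]
r2 m[φ5→A] = [T, T]
r2 m[φ6→Q] = [T, T]
r2 m[φ6→P] = [T, T]
r2 m[φ7→B] = [T, F]
r2 m[φ7→S] = [T, F]
r2 m[Q→φ0] = [F, F]
r2 m[Q→φ1] = [T, F]
r2 m[Q→φ2] = [F, T]
r2 m[Q→φ3] = [F, F]
r2 m[Q→φ6] = [F, F]
r2 m[N→φ4] = [T, T]
r2 m[C→φ1] = [T, T]
r2 m[C→φ5] = [T, F]
r2 m[A→φ5] = [T, T]
r2 m[B→φ2] = [T, F]
r2 m[B→φ7] = [T, F]
r2 m[S→φ0] = [T, F]
r2 m[S→φ4] = [T, F]
r2 m[S→φ7] = [T, T]
r2 m[P→φ3] = [T, T]
r2 m[P→φ6] = [T, T]
no fixed point within 2 rounds

NOT CONVERGED within 2 rounds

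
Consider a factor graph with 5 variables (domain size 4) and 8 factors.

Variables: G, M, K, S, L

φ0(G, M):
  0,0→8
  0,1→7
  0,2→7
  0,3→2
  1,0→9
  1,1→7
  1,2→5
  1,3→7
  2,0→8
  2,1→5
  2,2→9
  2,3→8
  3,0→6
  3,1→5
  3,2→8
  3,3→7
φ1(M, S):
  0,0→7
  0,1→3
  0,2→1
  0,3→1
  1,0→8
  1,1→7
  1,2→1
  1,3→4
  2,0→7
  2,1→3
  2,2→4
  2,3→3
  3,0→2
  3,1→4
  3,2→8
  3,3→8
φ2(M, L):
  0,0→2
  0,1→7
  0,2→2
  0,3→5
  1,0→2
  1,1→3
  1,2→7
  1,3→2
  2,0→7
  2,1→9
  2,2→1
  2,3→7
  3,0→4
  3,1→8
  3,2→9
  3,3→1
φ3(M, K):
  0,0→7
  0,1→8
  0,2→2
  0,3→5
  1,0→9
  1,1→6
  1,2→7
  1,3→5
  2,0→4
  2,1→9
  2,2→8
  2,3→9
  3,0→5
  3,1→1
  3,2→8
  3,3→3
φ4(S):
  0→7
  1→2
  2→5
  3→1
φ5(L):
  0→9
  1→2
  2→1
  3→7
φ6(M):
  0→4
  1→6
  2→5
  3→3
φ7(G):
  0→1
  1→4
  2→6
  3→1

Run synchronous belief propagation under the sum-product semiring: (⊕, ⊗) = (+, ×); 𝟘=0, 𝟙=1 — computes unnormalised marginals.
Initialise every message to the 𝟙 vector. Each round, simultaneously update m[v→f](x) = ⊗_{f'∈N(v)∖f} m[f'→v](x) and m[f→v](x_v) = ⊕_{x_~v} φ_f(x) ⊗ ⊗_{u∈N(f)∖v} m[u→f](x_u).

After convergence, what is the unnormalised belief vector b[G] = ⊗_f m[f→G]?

init: all messages = 𝟙 over 4 values
r1 m[φ0→G] = [24, 28, 30, 26]
r1 m[φ0→M] = [31, 24, 29, 24]
r1 m[φ1→M] = [12, 20, 17, 22]
r1 m[φ1→S] = [24, 17, 14, 16]
r1 m[φ2→M] = [16, 14, 24, 22]
r1 m[φ2→L] = [15, 27, 19, 15]
r1 m[φ3→M] = [22, 27, 30, 17]
r1 m[φ3→K] = [25, 24, 25, 22]
r1 m[φ4→S] = [7, 2, 5, 1]
r1 m[φ5→L] = [9, 2, 1, 7]
r1 m[φ6→M] = [4, 6, 5, 3]
r1 m[φ7→G] = [1, 4, 6, 1]
r1 m[G→φ0] = [1, 1, 1, 1]
r1 m[G→φ7] = [1, 1, 1, 1]
r1 m[M→φ0] = [1, 1, 1, 1]
r1 m[M→φ1] = [1, 1, 1, 1]
r1 m[M→φ2] = [1, 1, 1, 1]
r1 m[M→φ3] = [1, 1, 1, 1]
r1 m[M→φ6] = [1, 1, 1, 1]
r1 m[K→φ3] = [1, 1, 1, 1]
r1 m[S→φ1] = [1, 1, 1, 1]
r1 m[S→φ4] = [1, 1, 1, 1]
r1 m[L→φ2] = [1, 1, 1, 1]
r1 m[L→φ5] = [1, 1, 1, 1]
r2 m[φ0→G] = [24, 28, 30, 26]
r2 m[φ0→M] = [31, 24, 29, 24]
r2 m[φ1→M] = [12, 20, 17, 22]
r2 m[φ1→S] = [24, 17, 14, 16]
r2 m[φ2→M] = [16, 14, 24, 22]
r2 m[φ2→L] = [15, 27, 19, 15]
r2 m[φ3→M] = [22, 27, 30, 17]
r2 m[φ3→K] = [25, 24, 25, 22]
r2 m[φ4→S] = [7, 2, 5, 1]
r2 m[φ5→L] = [9, 2, 1, 7]
r2 m[φ6→M] = [4, 6, 5, 3]
r2 m[φ7→G] = [1, 4, 6, 1]
r2 m[G→φ0] = [1, 4, 6, 1]
r2 m[G→φ7] = [24, 28, 30, 26]
r2 m[M→φ0] = [16896, 45360, 61200, 24684]
r2 m[M→φ1] = [43648, 54432, 104400, 26928]
r2 m[M→φ2] = [32736, 77760, 73950, 26928]
r2 m[M→φ3] = [23808, 40320, 59160, 34848]
r2 m[M→φ6] = [130944, 181440, 354960, 197472]
r2 m[K→φ3] = [1, 1, 1, 1]
r2 m[S→φ1] = [7, 2, 5, 1]
r2 m[S→φ4] = [24, 17, 14, 16]
r2 m[L→φ2] = [9, 2, 1, 7]
r2 m[L→φ5] = [15, 27, 19, 15]
r3 m[φ0→G] = [930456, 948372, 1110240, 990564]
r3 m[φ0→M] = [98, 70, 89, 85]
r3 m[φ1→M] = [61, 79, 78, 70]
r3 m[φ1→S] = [1525648, 932880, 731104, 790000]
r3 m[φ2→M] = [69, 45, 131, 68]
r3 m[φ2→L] = [846354, 1343406, 926094, 863778]
r3 m[φ3→M] = [22, 27, 30, 17]
r3 m[φ3→K] = [940416, 999672, 1081920, 957624]
r3 m[φ4→S] = [7, 2, 5, 1]
r3 m[φ5→L] = [9, 2, 1, 7]
r3 m[φ6→M] = [4, 6, 5, 3]
r3 m[φ7→G] = [1, 4, 6, 1]
r3 m[G→φ0] = [1, 4, 6, 1]
r3 m[G→φ7] = [24, 28, 30, 26]
r3 m[M→φ0] = [16896, 45360, 61200, 24684]
r3 m[M→φ1] = [43648, 54432, 104400, 26928]
r3 m[M→φ2] = [32736, 77760, 73950, 26928]
r3 m[M→φ3] = [23808, 40320, 59160, 34848]
r3 m[M→φ6] = [130944, 181440, 354960, 197472]
r3 m[K→φ3] = [1, 1, 1, 1]
r3 m[S→φ1] = [7, 2, 5, 1]
r3 m[S→φ4] = [24, 17, 14, 16]
r3 m[L→φ2] = [9, 2, 1, 7]
r3 m[L→φ5] = [15, 27, 19, 15]
r4 m[φ0→G] = [930456, 948372, 1110240, 990564]
r4 m[φ0→M] = [98, 70, 89, 85]
r4 m[φ1→M] = [61, 79, 78, 70]
r4 m[φ1→S] = [1525648, 932880, 731104, 790000]
r4 m[φ2→M] = [69, 45, 131, 68]
r4 m[φ2→L] = [846354, 1343406, 926094, 863778]
r4 m[φ3→M] = [22, 27, 30, 17]
r4 m[φ3→K] = [940416, 999672, 1081920, 957624]
r4 m[φ4→S] = [7, 2, 5, 1]
r4 m[φ5→L] = [9, 2, 1, 7]
r4 m[φ6→M] = [4, 6, 5, 3]
r4 m[φ7→G] = [1, 4, 6, 1]
r4 m[G→φ0] = [1, 4, 6, 1]
r4 m[G→φ7] = [930456, 948372, 1110240, 990564]
r4 m[M→φ0] = [370392, 575910, 1532700, 242760]
r4 m[M→φ1] = [595056, 510300, 1748850, 294780]
r4 m[M→φ2] = [526064, 895860, 1041300, 303450]
r4 m[M→φ3] = [1649928, 1493100, 4547010, 1213800]
r4 m[M→φ6] = [9074604, 6718950, 27282060, 6878200]
r4 m[K→φ3] = [1, 1, 1, 1]
r4 m[S→φ1] = [7, 2, 5, 1]
r4 m[S→φ4] = [1525648, 932880, 731104, 790000]
r4 m[L→φ2] = [9, 2, 1, 7]
r4 m[L→φ5] = [846354, 1343406, 926094, 863778]
r5 m[φ0→G] = [18208926, 16727718, 21579066, 19062822]
r5 m[φ0→M] = [98, 70, 89, 85]
r5 m[φ1→M] = [61, 79, 78, 70]
r5 m[φ1→S] = [21079302, 11782938, 10458996, 10241046]
r5 m[φ2→M] = [69, 45, 131, 68]
r5 m[φ2→L] = [11346748, 18169328, 11095498, 12014590]
r5 m[φ3→M] = [22, 27, 30, 17]
r5 m[φ3→K] = [49244436, 64294914, 59838036, 60279630]
r5 m[φ4→S] = [7, 2, 5, 1]
r5 m[φ5→L] = [9, 2, 1, 7]
r5 m[φ6→M] = [4, 6, 5, 3]
r5 m[φ7→G] = [1, 4, 6, 1]
r5 m[G→φ0] = [1, 4, 6, 1]
r5 m[G→φ7] = [930456, 948372, 1110240, 990564]
r5 m[M→φ0] = [370392, 575910, 1532700, 242760]
r5 m[M→φ1] = [595056, 510300, 1748850, 294780]
r5 m[M→φ2] = [526064, 895860, 1041300, 303450]
r5 m[M→φ3] = [1649928, 1493100, 4547010, 1213800]
r5 m[M→φ6] = [9074604, 6718950, 27282060, 6878200]
r5 m[K→φ3] = [1, 1, 1, 1]
r5 m[S→φ1] = [7, 2, 5, 1]
r5 m[S→φ4] = [1525648, 932880, 731104, 790000]
r5 m[L→φ2] = [9, 2, 1, 7]
r5 m[L→φ5] = [846354, 1343406, 926094, 863778]
r6 m[φ0→G] = [18208926, 16727718, 21579066, 19062822]
r6 m[φ0→M] = [98, 70, 89, 85]
r6 m[φ1→M] = [61, 79, 78, 70]
r6 m[φ1→S] = [21079302, 11782938, 10458996, 10241046]
r6 m[φ2→M] = [69, 45, 131, 68]
r6 m[φ2→L] = [11346748, 18169328, 11095498, 12014590]
r6 m[φ3→M] = [22, 27, 30, 17]
r6 m[φ3→K] = [49244436, 64294914, 59838036, 60279630]
r6 m[φ4→S] = [7, 2, 5, 1]
r6 m[φ5→L] = [9, 2, 1, 7]
r6 m[φ6→M] = [4, 6, 5, 3]
r6 m[φ7→G] = [1, 4, 6, 1]
r6 m[G→φ0] = [1, 4, 6, 1]
r6 m[G→φ7] = [18208926, 16727718, 21579066, 19062822]
r6 m[M→φ0] = [370392, 575910, 1532700, 242760]
r6 m[M→φ1] = [595056, 510300, 1748850, 294780]
r6 m[M→φ2] = [526064, 895860, 1041300, 303450]
r6 m[M→φ3] = [1649928, 1493100, 4547010, 1213800]
r6 m[M→φ6] = [9074604, 6718950, 27282060, 6878200]
r6 m[K→φ3] = [1, 1, 1, 1]
r6 m[S→φ1] = [7, 2, 5, 1]
r6 m[S→φ4] = [21079302, 11782938, 10458996, 10241046]
r6 m[L→φ2] = [9, 2, 1, 7]
r6 m[L→φ5] = [11346748, 18169328, 11095498, 12014590]
r7 m[φ0→G] = [18208926, 16727718, 21579066, 19062822]
r7 m[φ0→M] = [98, 70, 89, 85]
r7 m[φ1→M] = [61, 79, 78, 70]
r7 m[φ1→S] = [21079302, 11782938, 10458996, 10241046]
r7 m[φ2→M] = [69, 45, 131, 68]
r7 m[φ2→L] = [11346748, 18169328, 11095498, 12014590]
r7 m[φ3→M] = [22, 27, 30, 17]
r7 m[φ3→K] = [49244436, 64294914, 59838036, 60279630]
r7 m[φ4→S] = [7, 2, 5, 1]
r7 m[φ5→L] = [9, 2, 1, 7]
r7 m[φ6→M] = [4, 6, 5, 3]
r7 m[φ7→G] = [1, 4, 6, 1]
r7 m[G→φ0] = [1, 4, 6, 1]
r7 m[G→φ7] = [18208926, 16727718, 21579066, 19062822]
r7 m[M→φ0] = [370392, 575910, 1532700, 242760]
r7 m[M→φ1] = [595056, 510300, 1748850, 294780]
r7 m[M→φ2] = [526064, 895860, 1041300, 303450]
r7 m[M→φ3] = [1649928, 1493100, 4547010, 1213800]
r7 m[M→φ6] = [9074604, 6718950, 27282060, 6878200]
r7 m[K→φ3] = [1, 1, 1, 1]
r7 m[S→φ1] = [7, 2, 5, 1]
r7 m[S→φ4] = [21079302, 11782938, 10458996, 10241046]
r7 m[L→φ2] = [9, 2, 1, 7]
r7 m[L→φ5] = [11346748, 18169328, 11095498, 12014590]
fixed point reached at round 7
b[G] = ⊗ incoming = [18208926, 66910872, 129474396, 19062822]

b[G] = [18208926, 66910872, 129474396, 19062822]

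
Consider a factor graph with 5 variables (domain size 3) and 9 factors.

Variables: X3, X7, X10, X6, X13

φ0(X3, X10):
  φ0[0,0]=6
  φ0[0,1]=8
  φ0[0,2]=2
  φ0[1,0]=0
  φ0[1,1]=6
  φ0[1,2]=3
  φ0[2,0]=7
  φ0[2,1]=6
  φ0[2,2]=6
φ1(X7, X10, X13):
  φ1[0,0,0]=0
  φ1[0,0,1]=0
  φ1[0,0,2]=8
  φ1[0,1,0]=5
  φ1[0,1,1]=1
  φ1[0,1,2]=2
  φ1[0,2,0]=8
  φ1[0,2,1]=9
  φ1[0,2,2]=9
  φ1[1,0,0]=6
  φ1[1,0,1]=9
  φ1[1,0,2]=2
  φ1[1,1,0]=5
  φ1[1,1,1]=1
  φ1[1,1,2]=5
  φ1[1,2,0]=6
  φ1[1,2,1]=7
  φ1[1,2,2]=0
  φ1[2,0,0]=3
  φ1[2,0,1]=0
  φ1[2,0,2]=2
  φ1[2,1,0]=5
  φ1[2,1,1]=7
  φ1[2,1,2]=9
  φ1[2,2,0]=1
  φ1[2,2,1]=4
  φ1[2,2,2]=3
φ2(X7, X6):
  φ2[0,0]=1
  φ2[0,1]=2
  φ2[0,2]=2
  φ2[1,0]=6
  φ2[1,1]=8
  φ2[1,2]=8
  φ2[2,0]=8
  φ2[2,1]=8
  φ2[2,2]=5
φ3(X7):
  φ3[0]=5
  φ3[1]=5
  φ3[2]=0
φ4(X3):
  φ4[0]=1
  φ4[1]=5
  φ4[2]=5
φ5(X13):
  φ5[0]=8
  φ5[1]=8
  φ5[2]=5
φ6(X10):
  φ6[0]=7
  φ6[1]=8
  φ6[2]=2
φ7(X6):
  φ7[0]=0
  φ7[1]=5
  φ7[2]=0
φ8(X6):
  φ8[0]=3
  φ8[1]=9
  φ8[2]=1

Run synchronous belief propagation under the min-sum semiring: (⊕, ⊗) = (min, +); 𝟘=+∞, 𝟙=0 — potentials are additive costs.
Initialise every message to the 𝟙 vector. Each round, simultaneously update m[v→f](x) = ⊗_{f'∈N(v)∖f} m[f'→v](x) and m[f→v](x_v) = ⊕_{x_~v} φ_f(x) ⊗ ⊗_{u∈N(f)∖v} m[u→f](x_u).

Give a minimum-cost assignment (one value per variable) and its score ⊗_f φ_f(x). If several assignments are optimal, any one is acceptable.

assignment: (X3=0, X7=2, X10=2, X6=2, X13=2); score = 19

init: all messages = 𝟙 over 3 values
r1 m[φ0→X3] = [2, 0, 6]
r1 m[φ0→X10] = [0, 6, 2]
r1 m[φ1→X7] = [0, 0, 0]
r1 m[φ1→X10] = [0, 1, 0]
r1 m[φ1→X13] = [0, 0, 0]
r1 m[φ2→X7] = [1, 6, 5]
r1 m[φ2→X6] = [1, 2, 2]
r1 m[φ3→X7] = [5, 5, 0]
r1 m[φ4→X3] = [1, 5, 5]
r1 m[φ5→X13] = [8, 8, 5]
r1 m[φ6→X10] = [7, 8, 2]
r1 m[φ7→X6] = [0, 5, 0]
r1 m[φ8→X6] = [3, 9, 1]
r1 m[X3→φ0] = [0, 0, 0]
r1 m[X3→φ4] = [0, 0, 0]
r1 m[X7→φ1] = [0, 0, 0]
r1 m[X7→φ2] = [0, 0, 0]
r1 m[X7→φ3] = [0, 0, 0]
r1 m[X10→φ0] = [0, 0, 0]
r1 m[X10→φ1] = [0, 0, 0]
r1 m[X10→φ6] = [0, 0, 0]
r1 m[X6→φ2] = [0, 0, 0]
r1 m[X6→φ7] = [0, 0, 0]
r1 m[X6→φ8] = [0, 0, 0]
r1 m[X13→φ1] = [0, 0, 0]
r1 m[X13→φ5] = [0, 0, 0]
r2 m[φ0→X3] = [2, 0, 6]
r2 m[φ0→X10] = [0, 6, 2]
r2 m[φ1→X7] = [0, 0, 0]
r2 m[φ1→X10] = [0, 1, 0]
r2 m[φ1→X13] = [0, 0, 0]
r2 m[φ2→X7] = [1, 6, 5]
r2 m[φ2→X6] = [1, 2, 2]
r2 m[φ3→X7] = [5, 5, 0]
r2 m[φ4→X3] = [1, 5, 5]
r2 m[φ5→X13] = [8, 8, 5]
r2 m[φ6→X10] = [7, 8, 2]
r2 m[φ7→X6] = [0, 5, 0]
r2 m[φ8→X6] = [3, 9, 1]
r2 m[X3→φ0] = [1, 5, 5]
r2 m[X3→φ4] = [2, 0, 6]
r2 m[X7→φ1] = [6, 11, 5]
r2 m[X7→φ2] = [5, 5, 0]
r2 m[X7→φ3] = [1, 6, 5]
r2 m[X10→φ0] = [7, 9, 2]
r2 m[X10→φ1] = [7, 14, 4]
r2 m[X10→φ6] = [0, 7, 2]
r2 m[X6→φ2] = [3, 14, 1]
r2 m[X6→φ7] = [4, 11, 3]
r2 m[X6→φ8] = [1, 7, 2]
r2 m[X13→φ1] = [8, 8, 5]
r2 m[X13→φ5] = [0, 0, 0]
r3 m[φ0→X3] = [4, 5, 8]
r3 m[φ0→X10] = [5, 9, 3]
r3 m[φ1→X7] = [15, 9, 12]
r3 m[φ1→X10] = [12, 13, 13]
r3 m[φ1→X13] = [10, 12, 12]
r3 m[φ2→X7] = [3, 9, 6]
r3 m[φ2→X6] = [6, 7, 5]
r3 m[φ3→X7] = [5, 5, 0]
r3 m[φ4→X3] = [1, 5, 5]
r3 m[φ5→X13] = [8, 8, 5]
r3 m[φ6→X10] = [7, 8, 2]
r3 m[φ7→X6] = [0, 5, 0]
r3 m[φ8→X6] = [3, 9, 1]
r3 m[X3→φ0] = [1, 5, 5]
r3 m[X3→φ4] = [2, 0, 6]
r3 m[X7→φ1] = [6, 11, 5]
r3 m[X7→φ2] = [5, 5, 0]
r3 m[X7→φ3] = [1, 6, 5]
r3 m[X10→φ0] = [7, 9, 2]
r3 m[X10→φ1] = [7, 14, 4]
r3 m[X10→φ6] = [0, 7, 2]
r3 m[X6→φ2] = [3, 14, 1]
r3 m[X6→φ7] = [4, 11, 3]
r3 m[X6→φ8] = [1, 7, 2]
r3 m[X13→φ1] = [8, 8, 5]
r3 m[X13→φ5] = [0, 0, 0]
r4 m[φ0→X3] = [4, 5, 8]
r4 m[φ0→X10] = [5, 9, 3]
r4 m[φ1→X7] = [15, 9, 12]
r4 m[φ1→X10] = [12, 13, 13]
r4 m[φ1→X13] = [10, 12, 12]
r4 m[φ2→X7] = [3, 9, 6]
r4 m[φ2→X6] = [6, 7, 5]
r4 m[φ3→X7] = [5, 5, 0]
r4 m[φ4→X3] = [1, 5, 5]
r4 m[φ5→X13] = [8, 8, 5]
r4 m[φ6→X10] = [7, 8, 2]
r4 m[φ7→X6] = [0, 5, 0]
r4 m[φ8→X6] = [3, 9, 1]
r4 m[X3→φ0] = [1, 5, 5]
r4 m[X3→φ4] = [4, 5, 8]
r4 m[X7→φ1] = [8, 14, 6]
r4 m[X7→φ2] = [20, 14, 12]
r4 m[X7→φ3] = [18, 18, 18]
r4 m[X10→φ0] = [19, 21, 15]
r4 m[X10→φ1] = [12, 17, 5]
r4 m[X10→φ6] = [17, 22, 16]
r4 m[X6→φ2] = [3, 14, 1]
r4 m[X6→φ7] = [9, 16, 6]
r4 m[X6→φ8] = [6, 12, 5]
r4 m[X13→φ1] = [8, 8, 5]
r4 m[X13→φ5] = [10, 12, 12]
r5 m[φ0→X3] = [17, 18, 21]
r5 m[φ0→X10] = [5, 9, 3]
r5 m[φ1→X7] = [19, 10, 13]
r5 m[φ1→X10] = [13, 15, 14]
r5 m[φ1→X13] = [12, 15, 14]
r5 m[φ2→X7] = [3, 9, 6]
r5 m[φ2→X6] = [20, 20, 17]
r5 m[φ3→X7] = [5, 5, 0]
r5 m[φ4→X3] = [1, 5, 5]
r5 m[φ5→X13] = [8, 8, 5]
r5 m[φ6→X10] = [7, 8, 2]
r5 m[φ7→X6] = [0, 5, 0]
r5 m[φ8→X6] = [3, 9, 1]
r5 m[X3→φ0] = [1, 5, 5]
r5 m[X3→φ4] = [4, 5, 8]
r5 m[X7→φ1] = [8, 14, 6]
r5 m[X7→φ2] = [20, 14, 12]
r5 m[X7→φ3] = [18, 18, 18]
r5 m[X10→φ0] = [19, 21, 15]
r5 m[X10→φ1] = [12, 17, 5]
r5 m[X10→φ6] = [17, 22, 16]
r5 m[X6→φ2] = [3, 14, 1]
r5 m[X6→φ7] = [9, 16, 6]
r5 m[X6→φ8] = [6, 12, 5]
r5 m[X13→φ1] = [8, 8, 5]
r5 m[X13→φ5] = [10, 12, 12]
r6 m[φ0→X3] = [17, 18, 21]
r6 m[φ0→X10] = [5, 9, 3]
r6 m[φ1→X7] = [19, 10, 13]
r6 m[φ1→X10] = [13, 15, 14]
r6 m[φ1→X13] = [12, 15, 14]
r6 m[φ2→X7] = [3, 9, 6]
r6 m[φ2→X6] = [20, 20, 17]
r6 m[φ3→X7] = [5, 5, 0]
r6 m[φ4→X3] = [1, 5, 5]
r6 m[φ5→X13] = [8, 8, 5]
r6 m[φ6→X10] = [7, 8, 2]
r6 m[φ7→X6] = [0, 5, 0]
r6 m[φ8→X6] = [3, 9, 1]
r6 m[X3→φ0] = [1, 5, 5]
r6 m[X3→φ4] = [17, 18, 21]
r6 m[X7→φ1] = [8, 14, 6]
r6 m[X7→φ2] = [24, 15, 13]
r6 m[X7→φ3] = [22, 19, 19]
r6 m[X10→φ0] = [20, 23, 16]
r6 m[X10→φ1] = [12, 17, 5]
r6 m[X10→φ6] = [18, 24, 17]
r6 m[X6→φ2] = [3, 14, 1]
r6 m[X6→φ7] = [23, 29, 18]
r6 m[X6→φ8] = [20, 25, 17]
r6 m[X13→φ1] = [8, 8, 5]
r6 m[X13→φ5] = [12, 15, 14]
r7 m[φ0→X3] = [18, 19, 22]
r7 m[φ0→X10] = [5, 9, 3]
r7 m[φ1→X7] = [19, 10, 13]
r7 m[φ1→X10] = [13, 15, 14]
r7 m[φ1→X13] = [12, 15, 14]
r7 m[φ2→X7] = [3, 9, 6]
r7 m[φ2→X6] = [21, 21, 18]
r7 m[φ3→X7] = [5, 5, 0]
r7 m[φ4→X3] = [1, 5, 5]
r7 m[φ5→X13] = [8, 8, 5]
r7 m[φ6→X10] = [7, 8, 2]
r7 m[φ7→X6] = [0, 5, 0]
r7 m[φ8→X6] = [3, 9, 1]
r7 m[X3→φ0] = [1, 5, 5]
r7 m[X3→φ4] = [17, 18, 21]
r7 m[X7→φ1] = [8, 14, 6]
r7 m[X7→φ2] = [24, 15, 13]
r7 m[X7→φ3] = [22, 19, 19]
r7 m[X10→φ0] = [20, 23, 16]
r7 m[X10→φ1] = [12, 17, 5]
r7 m[X10→φ6] = [18, 24, 17]
r7 m[X6→φ2] = [3, 14, 1]
r7 m[X6→φ7] = [23, 29, 18]
r7 m[X6→φ8] = [20, 25, 17]
r7 m[X13→φ1] = [8, 8, 5]
r7 m[X13→φ5] = [12, 15, 14]
r8 m[φ0→X3] = [18, 19, 22]
r8 m[φ0→X10] = [5, 9, 3]
r8 m[φ1→X7] = [19, 10, 13]
r8 m[φ1→X10] = [13, 15, 14]
r8 m[φ1→X13] = [12, 15, 14]
r8 m[φ2→X7] = [3, 9, 6]
r8 m[φ2→X6] = [21, 21, 18]
r8 m[φ3→X7] = [5, 5, 0]
r8 m[φ4→X3] = [1, 5, 5]
r8 m[φ5→X13] = [8, 8, 5]
r8 m[φ6→X10] = [7, 8, 2]
r8 m[φ7→X6] = [0, 5, 0]
r8 m[φ8→X6] = [3, 9, 1]
r8 m[X3→φ0] = [1, 5, 5]
r8 m[X3→φ4] = [18, 19, 22]
r8 m[X7→φ1] = [8, 14, 6]
r8 m[X7→φ2] = [24, 15, 13]
r8 m[X7→φ3] = [22, 19, 19]
r8 m[X10→φ0] = [20, 23, 16]
r8 m[X10→φ1] = [12, 17, 5]
r8 m[X10→φ6] = [18, 24, 17]
r8 m[X6→φ2] = [3, 14, 1]
r8 m[X6→φ7] = [24, 30, 19]
r8 m[X6→φ8] = [21, 26, 18]
r8 m[X13→φ1] = [8, 8, 5]
r8 m[X13→φ5] = [12, 15, 14]
r9 m[φ0→X3] = [18, 19, 22]
r9 m[φ0→X10] = [5, 9, 3]
r9 m[φ1→X7] = [19, 10, 13]
r9 m[φ1→X10] = [13, 15, 14]
r9 m[φ1→X13] = [12, 15, 14]
r9 m[φ2→X7] = [3, 9, 6]
r9 m[φ2→X6] = [21, 21, 18]
r9 m[φ3→X7] = [5, 5, 0]
r9 m[φ4→X3] = [1, 5, 5]
r9 m[φ5→X13] = [8, 8, 5]
r9 m[φ6→X10] = [7, 8, 2]
r9 m[φ7→X6] = [0, 5, 0]
r9 m[φ8→X6] = [3, 9, 1]
r9 m[X3→φ0] = [1, 5, 5]
r9 m[X3→φ4] = [18, 19, 22]
r9 m[X7→φ1] = [8, 14, 6]
r9 m[X7→φ2] = [24, 15, 13]
r9 m[X7→φ3] = [22, 19, 19]
r9 m[X10→φ0] = [20, 23, 16]
r9 m[X10→φ1] = [12, 17, 5]
r9 m[X10→φ6] = [18, 24, 17]
r9 m[X6→φ2] = [3, 14, 1]
r9 m[X6→φ7] = [24, 30, 19]
r9 m[X6→φ8] = [21, 26, 18]
r9 m[X13→φ1] = [8, 8, 5]
r9 m[X13→φ5] = [12, 15, 14]
fixed point reached at round 9
traceback from X3: (X3=0, X7=2, X10=2, X6=2, X13=2), score=19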